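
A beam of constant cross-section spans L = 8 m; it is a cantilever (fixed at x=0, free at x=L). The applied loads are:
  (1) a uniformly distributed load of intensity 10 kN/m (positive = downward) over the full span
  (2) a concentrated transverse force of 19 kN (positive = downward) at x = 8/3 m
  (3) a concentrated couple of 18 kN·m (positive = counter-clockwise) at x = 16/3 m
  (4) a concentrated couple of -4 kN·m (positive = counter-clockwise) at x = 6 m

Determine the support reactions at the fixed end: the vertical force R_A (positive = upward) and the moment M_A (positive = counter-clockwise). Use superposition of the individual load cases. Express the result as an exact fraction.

Load 1 — uniform load w=10 kN/m over full span:
  R_A = wL = 10·8 = 80 kN
  M_A = wL²/2 = 10·8²/2 = 320 kN·m
Load 2 — point force P=19 kN at a=8/3 m (b=L-a=16/3):
  R_A = P = 19 kN
  M_A = Pa = 19·(8/3) = 152/3 kN·m
Load 3 — applied couple M₀=18 kN·m at a=16/3 m (b=L-a=8/3):
  R_A = 0 kN
  M_A = -M₀ = -18 kN·m
Load 4 — applied couple M₀=-4 kN·m at a=6 m (b=L-a=2):
  R_A = 0 kN
  M_A = -M₀ = -(-4) = 4 kN·m
Superposition: R_A = 99 kN, M_A = 1070/3 kN·m

R_A = 99 kN, M_A = 1070/3 kN·m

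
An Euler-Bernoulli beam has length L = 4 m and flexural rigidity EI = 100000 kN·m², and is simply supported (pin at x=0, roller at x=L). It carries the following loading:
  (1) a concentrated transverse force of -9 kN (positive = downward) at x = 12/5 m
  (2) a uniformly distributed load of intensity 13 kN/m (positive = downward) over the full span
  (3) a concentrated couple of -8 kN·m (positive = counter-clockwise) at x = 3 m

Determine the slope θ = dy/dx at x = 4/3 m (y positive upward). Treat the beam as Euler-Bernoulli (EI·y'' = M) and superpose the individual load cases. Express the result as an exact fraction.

Load 1 — point force P=-9 kN at a=12/5 m (b=L-a=8/5):
  θ_1 = -Pb(L²-b²-3x²)/(6LEI)  [x≤a] = -(-9)·(8/5)·(4²-(8/5)²-3·(4/3)²)/(6·4·100000) = 19/390625 rad
Load 2 — uniform load w=13 kN/m over full span:
  θ_2 = -w(L³-6Lx²+4x³)/(24EI) = -13·(4³-6·4·(4/3)²+4·(4/3)³)/(24·100000) = -169/1012500 rad
Load 3 — applied couple M₀=-8 kN·m at a=3 m (b=L-a=1):
  θ_3 = (M₀x²/(2L)+C₁)/EI  [x≤a] with C₁=M₀(3b²-L²)/(6L)=13/3 = ((-8)·(4/3)²/(2·4)+(13/3))/100000 = 23/900000 rad
Superposition: θ = Σ θ_i = -93877/1012500000 rad ≈ -0.000093 rad

θ(4/3) = -93877/1012500000 rad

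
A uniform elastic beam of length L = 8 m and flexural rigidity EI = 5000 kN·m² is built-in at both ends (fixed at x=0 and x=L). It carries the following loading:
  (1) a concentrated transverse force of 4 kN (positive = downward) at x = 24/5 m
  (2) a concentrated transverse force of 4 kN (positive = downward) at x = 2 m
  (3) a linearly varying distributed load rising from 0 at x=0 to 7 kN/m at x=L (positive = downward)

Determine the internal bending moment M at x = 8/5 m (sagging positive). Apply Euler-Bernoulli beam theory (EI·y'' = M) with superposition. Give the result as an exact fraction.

Load 1 — point force P=4 kN at a=24/5 m (b=L-a=16/5):
  M_1 = Pb²(3a+b)x/L³ - Pab²/L²  [x≤a] = 4·(16/5)²·(3·(24/5)+(16/5))·(8/5)/8³ - 4·(24/5)·(16/5)²/8² = -512/625 kN·m
Load 2 — point force P=4 kN at a=2 m (b=L-a=6):
  M_2 = Pb²(3a+b)x/L³ - Pab²/L²  [x≤a] = 4·6²·(3·2+6)·(8/5)/8³ - 4·2·6²/8² = 9/10 kN·m
Load 3 — triangular load w₀=7 kN/m (0→w₀ over full span):
  M_3 = 3w₀Lx/20 - w₀L²/30 - w₀x³/(6L) = 3·7·8·(8/5)/20 - 7·8²/30 - 7·(8/5)³/(6·8) = -784/375 kN·m
Superposition: M = Σ M_i = -7537/3750 kN·m ≈ -2.009867 kN·m

M(8/5) = -7537/3750 kN·m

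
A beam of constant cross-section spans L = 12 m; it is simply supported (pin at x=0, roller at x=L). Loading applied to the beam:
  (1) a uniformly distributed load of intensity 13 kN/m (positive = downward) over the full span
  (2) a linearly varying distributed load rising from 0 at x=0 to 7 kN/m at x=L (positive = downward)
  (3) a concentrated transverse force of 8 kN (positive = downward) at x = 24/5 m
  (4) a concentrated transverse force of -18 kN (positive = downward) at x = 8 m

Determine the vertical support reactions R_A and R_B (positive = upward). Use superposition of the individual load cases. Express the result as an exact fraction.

R_A = 454/5 kN, R_B = 486/5 kN

Load 1 — uniform load w=13 kN/m over full span:
  R_A = wL/2 = 13·12/2 = 78 kN
  R_B = wL/2 = 13·12/2 = 78 kN
Load 2 — triangular load w₀=7 kN/m (0→w₀ over full span):
  R_A = w₀L/6 = 7·12/6 = 14 kN
  R_B = w₀L/3 = 7·12/3 = 28 kN
Load 3 — point force P=8 kN at a=24/5 m (b=L-a=36/5):
  R_A = Pb/L = 8·(36/5)/12 = 24/5 kN
  R_B = Pa/L = 8·(24/5)/12 = 16/5 kN
Load 4 — point force P=-18 kN at a=8 m (b=L-a=4):
  R_A = Pb/L = (-18)·4/12 = -6 kN
  R_B = Pa/L = (-18)·8/12 = -12 kN
Superposition: R_A = 454/5 kN, R_B = 486/5 kN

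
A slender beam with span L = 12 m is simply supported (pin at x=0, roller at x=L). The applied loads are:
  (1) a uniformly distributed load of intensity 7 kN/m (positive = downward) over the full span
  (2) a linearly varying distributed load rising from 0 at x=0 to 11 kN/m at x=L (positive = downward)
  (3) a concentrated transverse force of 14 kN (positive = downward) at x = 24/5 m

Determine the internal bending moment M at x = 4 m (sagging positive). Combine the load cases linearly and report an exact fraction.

M(4) = 10072/45 kN·m

Load 1 — uniform load w=7 kN/m over full span:
  M_1 = wx(L-x)/2 = 7·4·(12-4)/2 = 112 kN·m
Load 2 — triangular load w₀=11 kN/m (0→w₀ over full span):
  M_2 = w₀Lx/6 - w₀x³/(6L) = 11·12·4/6 - 11·4³/(6·12) = 704/9 kN·m
Load 3 — point force P=14 kN at a=24/5 m (b=L-a=36/5):
  M_3 = Pbx/L  [x≤a] = 14·(36/5)·4/12 = 168/5 kN·m
Superposition: M = Σ M_i = 10072/45 kN·m ≈ 223.822222 kN·m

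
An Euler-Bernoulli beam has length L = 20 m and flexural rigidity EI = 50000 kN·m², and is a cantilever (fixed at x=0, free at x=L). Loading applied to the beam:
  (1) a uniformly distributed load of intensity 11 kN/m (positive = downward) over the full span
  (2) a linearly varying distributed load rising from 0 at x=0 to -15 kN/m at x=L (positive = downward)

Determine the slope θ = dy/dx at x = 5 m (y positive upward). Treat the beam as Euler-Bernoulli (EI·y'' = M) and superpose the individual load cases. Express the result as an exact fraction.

θ(5) = -257/38400 rad

Load 1 — uniform load w=11 kN/m over full span:
  θ_1 = -wx(x²-3Lx+3L²)/(6EI) = -11·5·(5²-3·20·5+3·20²)/(6·50000) = -407/2400 rad
Load 2 — triangular load w₀=-15 kN/m (0→w₀ over full span):
  θ_2 = (w₀Lx²/4-w₀L²x/3-w₀x⁴/(24L))/EI = ((-15)·20·5²/4-(-15)·20²·5/3-(-15)·5⁴/(24·20))/50000 = 417/2560 rad
Superposition: θ = Σ θ_i = -257/38400 rad ≈ -0.006693 rad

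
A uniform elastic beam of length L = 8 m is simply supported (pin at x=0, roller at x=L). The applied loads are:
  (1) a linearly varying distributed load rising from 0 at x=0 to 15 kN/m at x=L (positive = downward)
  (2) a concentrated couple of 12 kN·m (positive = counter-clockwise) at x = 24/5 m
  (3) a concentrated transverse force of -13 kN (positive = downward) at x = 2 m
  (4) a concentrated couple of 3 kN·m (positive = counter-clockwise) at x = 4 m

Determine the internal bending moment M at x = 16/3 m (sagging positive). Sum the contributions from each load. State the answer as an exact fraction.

Load 1 — triangular load w₀=15 kN/m (0→w₀ over full span):
  M_1 = w₀Lx/6 - w₀x³/(6L) = 15·8·(16/3)/6 - 15·(16/3)³/(6·8) = 1600/27 kN·m
Load 2 — applied couple M₀=12 kN·m at a=24/5 m (b=L-a=16/5):
  M_2 = M₀x/L - M₀  [x>a] = 12·(16/3)/8 - 12 = -4 kN·m
Load 3 — point force P=-13 kN at a=2 m (b=L-a=6):
  M_3 = Pa(L-x)/L  [x>a] = (-13)·2·(8-(16/3))/8 = -26/3 kN·m
Load 4 — applied couple M₀=3 kN·m at a=4 m (b=L-a=4):
  M_4 = M₀x/L - M₀  [x>a] = 3·(16/3)/8 - 3 = -1 kN·m
Superposition: M = Σ M_i = 1231/27 kN·m ≈ 45.592593 kN·m

M(16/3) = 1231/27 kN·m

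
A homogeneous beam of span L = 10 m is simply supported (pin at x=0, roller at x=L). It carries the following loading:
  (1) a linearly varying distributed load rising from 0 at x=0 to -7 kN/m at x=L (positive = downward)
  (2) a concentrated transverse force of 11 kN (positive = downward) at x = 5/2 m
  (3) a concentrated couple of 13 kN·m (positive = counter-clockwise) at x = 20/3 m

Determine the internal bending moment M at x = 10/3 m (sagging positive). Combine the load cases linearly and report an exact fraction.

M(10/3) = -964/81 kN·m

Load 1 — triangular load w₀=-7 kN/m (0→w₀ over full span):
  M_1 = w₀Lx/6 - w₀x³/(6L) = (-7)·10·(10/3)/6 - (-7)·(10/3)³/(6·10) = -2800/81 kN·m
Load 2 — point force P=11 kN at a=5/2 m (b=L-a=15/2):
  M_2 = Pa(L-x)/L  [x>a] = 11·(5/2)·(10-(10/3))/10 = 55/3 kN·m
Load 3 — applied couple M₀=13 kN·m at a=20/3 m (b=L-a=10/3):
  M_3 = M₀x/L  [x≤a] = 13·(10/3)/10 = 13/3 kN·m
Superposition: M = Σ M_i = -964/81 kN·m ≈ -11.901235 kN·m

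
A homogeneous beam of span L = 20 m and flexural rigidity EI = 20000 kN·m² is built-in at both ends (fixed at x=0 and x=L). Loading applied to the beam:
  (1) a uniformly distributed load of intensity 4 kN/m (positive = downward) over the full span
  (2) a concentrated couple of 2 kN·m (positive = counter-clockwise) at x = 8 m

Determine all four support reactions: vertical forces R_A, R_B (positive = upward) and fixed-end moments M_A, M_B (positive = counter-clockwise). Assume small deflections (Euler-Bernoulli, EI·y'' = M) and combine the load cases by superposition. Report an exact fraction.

R_A = 5018/125 kN, M_A = 10018/75 kN·m, R_B = 4982/125 kN, M_B = -9952/75 kN·m

Load 1 — uniform load w=4 kN/m over full span:
  R_A = wL/2 = 4·20/2 = 40 kN
  M_A = wL²/12 = 4·20²/12 = 400/3 kN·m
  R_B = wL/2 = 4·20/2 = 40 kN
  M_B = -wL²/12 = -4·20²/12 = -400/3 kN·m
Load 2 — applied couple M₀=2 kN·m at a=8 m (b=L-a=12):
  R_A = 6M₀ab/L³ = 6·2·8·12/20³ = 18/125 kN
  M_A = M₀b(2a-b)/L² = 2·12·(2·8-12)/20² = 6/25 kN·m
  R_B = -6M₀ab/L³ = -6·2·8·12/20³ = -18/125 kN
  M_B = M₀a(2b-a)/L² = 2·8·(2·12-8)/20² = 16/25 kN·m
Superposition: R_A = 5018/125 kN, M_A = 10018/75 kN·m, R_B = 4982/125 kN, M_B = -9952/75 kN·m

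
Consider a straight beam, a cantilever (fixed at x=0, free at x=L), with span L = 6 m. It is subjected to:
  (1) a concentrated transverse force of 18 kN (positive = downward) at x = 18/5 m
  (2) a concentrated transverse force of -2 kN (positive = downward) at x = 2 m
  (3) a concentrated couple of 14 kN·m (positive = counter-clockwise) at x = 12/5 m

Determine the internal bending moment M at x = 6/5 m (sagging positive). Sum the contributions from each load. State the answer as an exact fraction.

Load 1 — point force P=18 kN at a=18/5 m (b=L-a=12/5):
  M_1 = -P(a-x)  [x≤a] = -18·((18/5)-(6/5)) = -216/5 kN·m
Load 2 — point force P=-2 kN at a=2 m (b=L-a=4):
  M_2 = -P(a-x)  [x≤a] = -(-2)·(2-(6/5)) = 8/5 kN·m
Load 3 — applied couple M₀=14 kN·m at a=12/5 m (b=L-a=18/5):
  M_3 = M₀  [x≤a] = 14 = 14 kN·m
Superposition: M = Σ M_i = -138/5 kN·m ≈ -27.600000 kN·m

M(6/5) = -138/5 kN·m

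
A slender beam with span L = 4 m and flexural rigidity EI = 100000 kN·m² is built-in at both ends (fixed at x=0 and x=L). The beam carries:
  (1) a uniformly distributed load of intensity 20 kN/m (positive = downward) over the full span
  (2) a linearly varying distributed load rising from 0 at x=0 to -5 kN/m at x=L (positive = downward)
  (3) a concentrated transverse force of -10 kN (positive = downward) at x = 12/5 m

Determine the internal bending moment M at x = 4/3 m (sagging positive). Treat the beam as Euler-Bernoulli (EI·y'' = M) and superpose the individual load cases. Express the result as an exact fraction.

M(4/3) = 14572/2025 kN·m

Load 1 — uniform load w=20 kN/m over full span:
  M_1 = wLx/2 - wL²/12 - wx²/2 = 20·4·(4/3)/2 - 20·4²/12 - 20·(4/3)²/2 = 80/9 kN·m
Load 2 — triangular load w₀=-5 kN/m (0→w₀ over full span):
  M_2 = 3w₀Lx/20 - w₀L²/30 - w₀x³/(6L) = 3·(-5)·4·(4/3)/20 - (-5)·4²/30 - (-5)·(4/3)³/(6·4) = -68/81 kN·m
Load 3 — point force P=-10 kN at a=12/5 m (b=L-a=8/5):
  M_3 = Pb²(3a+b)x/L³ - Pab²/L²  [x≤a] = (-10)·(8/5)²·(3·(12/5)+(8/5))·(4/3)/4³ - (-10)·(12/5)·(8/5)²/4² = -64/75 kN·m
Superposition: M = Σ M_i = 14572/2025 kN·m ≈ 7.196049 kN·m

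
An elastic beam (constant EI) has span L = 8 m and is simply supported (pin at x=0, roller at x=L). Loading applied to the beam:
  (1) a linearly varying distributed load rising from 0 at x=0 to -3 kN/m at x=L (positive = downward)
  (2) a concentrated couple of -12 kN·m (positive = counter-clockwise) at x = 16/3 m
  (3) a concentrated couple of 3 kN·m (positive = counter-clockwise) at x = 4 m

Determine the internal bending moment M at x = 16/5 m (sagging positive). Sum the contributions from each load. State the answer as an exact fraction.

M(16/5) = -1794/125 kN·m

Load 1 — triangular load w₀=-3 kN/m (0→w₀ over full span):
  M_1 = w₀Lx/6 - w₀x³/(6L) = (-3)·8·(16/5)/6 - (-3)·(16/5)³/(6·8) = -1344/125 kN·m
Load 2 — applied couple M₀=-12 kN·m at a=16/3 m (b=L-a=8/3):
  M_2 = M₀x/L  [x≤a] = (-12)·(16/5)/8 = -24/5 kN·m
Load 3 — applied couple M₀=3 kN·m at a=4 m (b=L-a=4):
  M_3 = M₀x/L  [x≤a] = 3·(16/5)/8 = 6/5 kN·m
Superposition: M = Σ M_i = -1794/125 kN·m ≈ -14.352000 kN·m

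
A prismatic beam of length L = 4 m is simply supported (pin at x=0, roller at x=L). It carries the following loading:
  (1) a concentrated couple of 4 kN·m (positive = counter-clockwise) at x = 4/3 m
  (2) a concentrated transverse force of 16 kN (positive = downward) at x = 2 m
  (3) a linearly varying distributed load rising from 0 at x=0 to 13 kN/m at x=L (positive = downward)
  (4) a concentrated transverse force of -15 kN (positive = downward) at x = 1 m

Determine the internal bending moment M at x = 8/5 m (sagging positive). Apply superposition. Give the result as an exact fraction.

M(8/5) = 1631/125 kN·m

Load 1 — applied couple M₀=4 kN·m at a=4/3 m (b=L-a=8/3):
  M_1 = M₀x/L - M₀  [x>a] = 4·(8/5)/4 - 4 = -12/5 kN·m
Load 2 — point force P=16 kN at a=2 m (b=L-a=2):
  M_2 = Pbx/L  [x≤a] = 16·2·(8/5)/4 = 64/5 kN·m
Load 3 — triangular load w₀=13 kN/m (0→w₀ over full span):
  M_3 = w₀Lx/6 - w₀x³/(6L) = 13·4·(8/5)/6 - 13·(8/5)³/(6·4) = 1456/125 kN·m
Load 4 — point force P=-15 kN at a=1 m (b=L-a=3):
  M_4 = Pa(L-x)/L  [x>a] = (-15)·1·(4-(8/5))/4 = -9 kN·m
Superposition: M = Σ M_i = 1631/125 kN·m ≈ 13.048000 kN·m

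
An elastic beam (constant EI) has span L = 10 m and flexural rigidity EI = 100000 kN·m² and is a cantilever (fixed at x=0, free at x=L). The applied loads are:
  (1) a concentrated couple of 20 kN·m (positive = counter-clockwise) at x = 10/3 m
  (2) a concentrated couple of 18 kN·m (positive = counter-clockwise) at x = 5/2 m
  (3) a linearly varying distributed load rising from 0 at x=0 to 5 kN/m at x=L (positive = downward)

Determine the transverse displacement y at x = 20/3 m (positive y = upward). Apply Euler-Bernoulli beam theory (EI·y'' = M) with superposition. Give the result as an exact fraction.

y(20/3) = -227089/11664000 m

Load 1 — applied couple M₀=20 kN·m at a=10/3 m (b=L-a=20/3):
  y_1 = M₀a(2x-a)/(2EI)  [x>a] = 20·(10/3)·(2·(20/3)-(10/3))/(2·100000) = 1/300 m
Load 2 — applied couple M₀=18 kN·m at a=5/2 m (b=L-a=15/2):
  y_2 = M₀a(2x-a)/(2EI)  [x>a] = 18·(5/2)·(2·(20/3)-(5/2))/(2·100000) = 39/16000 m
Load 3 — triangular load w₀=5 kN/m (0→w₀ over full span):
  y_3 = (w₀Lx³/12-w₀L²x²/6-w₀x⁵/(120L))/EI = (5·10·(20/3)³/12-5·10²·(20/3)²/6-5·(20/3)⁵/(120·10))/100000 = -92/3645 m
Superposition: y = Σ y_i = -227089/11664000 m ≈ -0.019469 m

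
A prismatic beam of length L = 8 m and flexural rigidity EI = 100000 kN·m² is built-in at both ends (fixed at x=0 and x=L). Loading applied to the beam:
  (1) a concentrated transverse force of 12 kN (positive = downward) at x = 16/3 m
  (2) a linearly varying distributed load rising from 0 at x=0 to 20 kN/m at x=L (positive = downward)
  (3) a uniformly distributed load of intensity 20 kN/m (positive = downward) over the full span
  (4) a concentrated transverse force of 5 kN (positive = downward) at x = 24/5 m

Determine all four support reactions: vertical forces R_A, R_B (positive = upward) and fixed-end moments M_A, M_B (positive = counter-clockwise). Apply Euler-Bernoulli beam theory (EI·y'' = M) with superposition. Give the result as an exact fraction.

Load 1 — point force P=12 kN at a=16/3 m (b=L-a=8/3):
  R_A = Pb²(3a+b)/L³ = 12·(8/3)²·(3·(16/3)+(8/3))/8³ = 28/9 kN
  M_A = Pab²/L² = 12·(16/3)·(8/3)²/8² = 64/9 kN·m
  R_B = Pa²(a+3b)/L³ = 12·(16/3)²·((16/3)+3·(8/3))/8³ = 80/9 kN
  M_B = -Pa²b/L² = -12·(16/3)²·(8/3)/8² = -128/9 kN·m
Load 2 — triangular load w₀=20 kN/m (0→w₀ over full span):
  R_A = 3w₀L/20 = 3·20·8/20 = 24 kN
  M_A = w₀L²/30 = 20·8²/30 = 128/3 kN·m
  R_B = 7w₀L/20 = 7·20·8/20 = 56 kN
  M_B = -w₀L²/20 = -20·8²/20 = -64 kN·m
Load 3 — uniform load w=20 kN/m over full span:
  R_A = wL/2 = 20·8/2 = 80 kN
  M_A = wL²/12 = 20·8²/12 = 320/3 kN·m
  R_B = wL/2 = 20·8/2 = 80 kN
  M_B = -wL²/12 = -20·8²/12 = -320/3 kN·m
Load 4 — point force P=5 kN at a=24/5 m (b=L-a=16/5):
  R_A = Pb²(3a+b)/L³ = 5·(16/5)²·(3·(24/5)+(16/5))/8³ = 44/25 kN
  M_A = Pab²/L² = 5·(24/5)·(16/5)²/8² = 96/25 kN·m
  R_B = Pa²(a+3b)/L³ = 5·(24/5)²·((24/5)+3·(16/5))/8³ = 81/25 kN
  M_B = -Pa²b/L² = -5·(24/5)²·(16/5)/8² = -144/25 kN·m
Superposition: R_A = 24496/225 kN, M_A = 36064/225 kN·m, R_B = 33329/225 kN, M_B = -42896/225 kN·m

R_A = 24496/225 kN, M_A = 36064/225 kN·m, R_B = 33329/225 kN, M_B = -42896/225 kN·m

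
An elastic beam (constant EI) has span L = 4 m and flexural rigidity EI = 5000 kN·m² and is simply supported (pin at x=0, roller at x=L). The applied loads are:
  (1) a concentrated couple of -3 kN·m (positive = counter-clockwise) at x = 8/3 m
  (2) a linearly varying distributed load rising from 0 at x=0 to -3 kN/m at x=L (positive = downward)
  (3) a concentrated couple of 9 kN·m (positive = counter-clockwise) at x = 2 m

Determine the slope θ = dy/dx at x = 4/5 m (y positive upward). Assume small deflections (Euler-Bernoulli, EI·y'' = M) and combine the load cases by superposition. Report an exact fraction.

Load 1 — applied couple M₀=-3 kN·m at a=8/3 m (b=L-a=4/3):
  θ_1 = (M₀x²/(2L)+C₁)/EI  [x≤a] with C₁=M₀(3b²-L²)/(6L)=4/3 = ((-3)·(4/5)²/(2·4)+(4/3))/5000 = 41/187500 rad
Load 2 — triangular load w₀=-3 kN/m (0→w₀ over full span):
  θ_2 = -w₀(7L⁴-30L²x²+15x⁴)/(360LEI) = -(-3)·(7·4⁴-30·4²·(4/5)²+15·(4/5)⁴)/(360·4·5000) = 728/1171875 rad
Load 3 — applied couple M₀=9 kN·m at a=2 m (b=L-a=2):
  θ_3 = (M₀x²/(2L)+C₁)/EI  [x≤a] with C₁=M₀(3b²-L²)/(6L)=-3/2 = (9·(4/5)²/(2·4)+(-3/2))/5000 = -39/250000 rad
Superposition: θ = Σ θ_i = 12823/18750000 rad ≈ 0.000684 rad

θ(4/5) = 12823/18750000 rad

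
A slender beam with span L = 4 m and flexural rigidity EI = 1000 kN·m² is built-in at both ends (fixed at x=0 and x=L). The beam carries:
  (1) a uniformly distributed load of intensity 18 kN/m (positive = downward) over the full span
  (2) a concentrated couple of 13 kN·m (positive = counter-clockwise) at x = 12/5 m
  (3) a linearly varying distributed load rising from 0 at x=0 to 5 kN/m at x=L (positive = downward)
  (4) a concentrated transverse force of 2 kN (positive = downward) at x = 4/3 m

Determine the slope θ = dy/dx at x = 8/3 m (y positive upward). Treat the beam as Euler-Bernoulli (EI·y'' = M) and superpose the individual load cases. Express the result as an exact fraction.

θ(8/3) = 15859/1518750 rad

Load 1 — uniform load w=18 kN/m over full span:
  θ_1 = -wx(L-x)(L-2x)/(12EI) = -18·(8/3)·(4-(8/3))·(4-2·(8/3))/(12·1000) = 8/1125 rad
Load 2 — applied couple M₀=13 kN·m at a=12/5 m (b=L-a=8/5):
  θ_2 = (R_Ax²/2 - M_Ax - M₀(x-a))/EI  [x>a] with R_A=117/25, M_A=104/25 = ((117/25)·(8/3)²/2 - (104/25)·(8/3) - 13·((8/3)-(12/5)))/1000 = 13/6250 rad
Load 3 — triangular load w₀=5 kN/m (0→w₀ over full span):
  θ_3 = -w₀(2x(L-x)(L-2x)(x+2L)+x²(L-x)²)/(120LEI) = -5·(2·(8/3)·(4-(8/3))·(4-2·(8/3))·((8/3)+2·4)+(8/3)²·(4-(8/3))²)/(120·4·1000) = 28/30375 rad
Load 4 — point force P=2 kN at a=4/3 m (b=L-a=8/3):
  θ_4 = Pa²(L-x)(2bL-(3b+a)(L-x))/(2L³EI)  [x>a] = 2·(4/3)²·(4-(8/3))·(2·(8/3)·4-(3·(8/3)+(4/3))·(4-(8/3)))/(2·4³·1000) = 2/6075 rad
Superposition: θ = Σ θ_i = 15859/1518750 rad ≈ 0.010442 rad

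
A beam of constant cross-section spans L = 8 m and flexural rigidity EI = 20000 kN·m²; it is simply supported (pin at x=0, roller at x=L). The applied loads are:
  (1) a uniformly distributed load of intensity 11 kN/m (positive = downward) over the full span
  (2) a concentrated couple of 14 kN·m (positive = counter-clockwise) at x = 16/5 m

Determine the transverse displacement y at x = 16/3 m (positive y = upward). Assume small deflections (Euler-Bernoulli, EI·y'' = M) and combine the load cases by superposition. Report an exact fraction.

Load 1 — uniform load w=11 kN/m over full span:
  y_1 = -wx(L³-2Lx²+x³)/(24EI) = -11·(16/3)·(8³-2·8·(16/3)²+(16/3)³)/(24·20000) = -3872/151875 m
Load 2 — applied couple M₀=14 kN·m at a=16/5 m (b=L-a=24/5):
  y_2 = (M₀x³/(6L)-M₀(x-a)²/2+C₁x)/EI  [x>a] with C₁=M₀(3b²-L²)/(6L)=112/75 = (14·(16/3)³/(6·8)-14·((16/3)-(16/5))²/2+(112/75)·(16/3))/20000 = 1288/1265625 m
Superposition: y = Σ y_i = -92936/3796875 m ≈ -0.024477 m

y(16/3) = -92936/3796875 m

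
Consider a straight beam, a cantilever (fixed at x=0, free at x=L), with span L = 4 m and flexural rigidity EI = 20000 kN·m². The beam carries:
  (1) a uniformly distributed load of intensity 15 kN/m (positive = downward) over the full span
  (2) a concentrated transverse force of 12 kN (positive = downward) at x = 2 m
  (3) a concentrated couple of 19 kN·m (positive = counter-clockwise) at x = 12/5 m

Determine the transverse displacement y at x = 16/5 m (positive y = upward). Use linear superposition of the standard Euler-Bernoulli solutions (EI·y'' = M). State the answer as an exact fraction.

y(16/5) = -5029/312500 m

Load 1 — uniform load w=15 kN/m over full span:
  y_1 = -wx²(x²-4Lx+6L²)/(24EI) = -15·(16/5)²·((16/5)²-4·4·(16/5)+6·4²)/(24·20000) = -1376/78125 m
Load 2 — point force P=12 kN at a=2 m (b=L-a=2):
  y_2 = -Pa²(3x-a)/(6EI)  [x>a] = -12·2²·(3·(16/5)-2)/(6·20000) = -19/6250 m
Load 3 — applied couple M₀=19 kN·m at a=12/5 m (b=L-a=8/5):
  y_3 = M₀a(2x-a)/(2EI)  [x>a] = 19·(12/5)·(2·(16/5)-(12/5))/(2·20000) = 57/12500 m
Superposition: y = Σ y_i = -5029/312500 m ≈ -0.016093 m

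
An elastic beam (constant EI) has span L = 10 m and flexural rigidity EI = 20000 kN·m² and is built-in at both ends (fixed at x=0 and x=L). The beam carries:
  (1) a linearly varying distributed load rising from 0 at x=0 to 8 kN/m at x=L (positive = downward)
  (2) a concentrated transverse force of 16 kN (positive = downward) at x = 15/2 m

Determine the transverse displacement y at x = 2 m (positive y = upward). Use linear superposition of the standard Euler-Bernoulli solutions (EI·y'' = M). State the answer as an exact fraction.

y(2) = -3691/1500000 m

Load 1 — triangular load w₀=8 kN/m (0→w₀ over full span):
  y_1 = -w₀x²(L-x)²(x+2L)/(120LEI) = -8·2²·(10-2)²·(2+2·10)/(120·10·20000) = -88/46875 m
Load 2 — point force P=16 kN at a=15/2 m (b=L-a=5/2):
  y_2 = -Pb²x²(3aL-(3a+b)x)/(6L³EI)  [x≤a] = -16·(5/2)²·2²·(3·(15/2)·10-(3·(15/2)+(5/2))·2)/(6·10³·20000) = -7/12000 m
Superposition: y = Σ y_i = -3691/1500000 m ≈ -0.002461 m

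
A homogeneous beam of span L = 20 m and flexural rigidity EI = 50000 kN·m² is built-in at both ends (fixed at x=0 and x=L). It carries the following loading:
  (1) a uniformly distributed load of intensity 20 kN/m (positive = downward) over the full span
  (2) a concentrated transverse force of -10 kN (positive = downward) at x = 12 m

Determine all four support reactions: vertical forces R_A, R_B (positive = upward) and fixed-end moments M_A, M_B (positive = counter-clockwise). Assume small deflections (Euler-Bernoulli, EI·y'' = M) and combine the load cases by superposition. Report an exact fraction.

R_A = 4912/25 kN, M_A = 9712/15 kN·m, R_B = 4838/25 kN, M_B = -9568/15 kN·m

Load 1 — uniform load w=20 kN/m over full span:
  R_A = wL/2 = 20·20/2 = 200 kN
  M_A = wL²/12 = 20·20²/12 = 2000/3 kN·m
  R_B = wL/2 = 20·20/2 = 200 kN
  M_B = -wL²/12 = -20·20²/12 = -2000/3 kN·m
Load 2 — point force P=-10 kN at a=12 m (b=L-a=8):
  R_A = Pb²(3a+b)/L³ = (-10)·8²·(3·12+8)/20³ = -88/25 kN
  M_A = Pab²/L² = (-10)·12·8²/20² = -96/5 kN·m
  R_B = Pa²(a+3b)/L³ = (-10)·12²·(12+3·8)/20³ = -162/25 kN
  M_B = -Pa²b/L² = -(-10)·12²·8/20² = 144/5 kN·m
Superposition: R_A = 4912/25 kN, M_A = 9712/15 kN·m, R_B = 4838/25 kN, M_B = -9568/15 kN·m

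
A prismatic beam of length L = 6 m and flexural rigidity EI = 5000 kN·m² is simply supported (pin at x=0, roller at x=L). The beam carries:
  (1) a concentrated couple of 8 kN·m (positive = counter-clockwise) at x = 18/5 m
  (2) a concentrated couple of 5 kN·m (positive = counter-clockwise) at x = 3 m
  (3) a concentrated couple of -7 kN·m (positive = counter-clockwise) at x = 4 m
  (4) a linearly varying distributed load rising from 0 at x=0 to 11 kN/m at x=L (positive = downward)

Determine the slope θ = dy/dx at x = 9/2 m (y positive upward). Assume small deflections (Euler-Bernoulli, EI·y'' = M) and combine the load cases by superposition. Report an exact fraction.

θ(9/2) = 615023/96000000 rad

Load 1 — applied couple M₀=8 kN·m at a=18/5 m (b=L-a=12/5):
  θ_1 = (M₀x²/(2L)-M₀(x-a)+C₁)/EI  [x>a] with C₁=M₀(3b²-L²)/(6L)=-104/25 = (8·(9/2)²/(2·6)-8·((9/2)-(18/5))+(-104/25))/5000 = 107/250000 rad
Load 2 — applied couple M₀=5 kN·m at a=3 m (b=L-a=3):
  θ_2 = (M₀x²/(2L)-M₀(x-a)+C₁)/EI  [x>a] with C₁=M₀(3b²-L²)/(6L)=-5/4 = (5·(9/2)²/(2·6)-5·((9/2)-3)+(-5/4))/5000 = -1/16000 rad
Load 3 — applied couple M₀=-7 kN·m at a=4 m (b=L-a=2):
  θ_3 = (M₀x²/(2L)-M₀(x-a)+C₁)/EI  [x>a] with C₁=M₀(3b²-L²)/(6L)=14/3 = ((-7)·(9/2)²/(2·6)-(-7)·((9/2)-4)+(14/3))/5000 = -7/9600 rad
Load 4 — triangular load w₀=11 kN/m (0→w₀ over full span):
  θ_4 = -w₀(7L⁴-30L²x²+15x⁴)/(360LEI) = -11·(7·6⁴-30·6²·(9/2)²+15·(9/2)⁴)/(360·6·5000) = 43329/6400000 rad
Superposition: θ = Σ θ_i = 615023/96000000 rad ≈ 0.006406 rad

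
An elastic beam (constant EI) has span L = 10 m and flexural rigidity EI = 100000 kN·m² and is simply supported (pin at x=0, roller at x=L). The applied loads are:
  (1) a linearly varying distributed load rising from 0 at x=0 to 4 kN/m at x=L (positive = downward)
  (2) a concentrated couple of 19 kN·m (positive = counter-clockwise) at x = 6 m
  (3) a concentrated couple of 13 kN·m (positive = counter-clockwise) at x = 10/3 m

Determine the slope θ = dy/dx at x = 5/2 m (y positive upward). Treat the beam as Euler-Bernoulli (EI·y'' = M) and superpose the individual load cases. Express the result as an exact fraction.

θ(5/2) = -163699/288000000 rad

Load 1 — triangular load w₀=4 kN/m (0→w₀ over full span):
  θ_1 = -w₀(7L⁴-30L²x²+15x⁴)/(360LEI) = -4·(7·10⁴-30·10²·(5/2)²+15·(5/2)⁴)/(360·10·100000) = -1327/2304000 rad
Load 2 — applied couple M₀=19 kN·m at a=6 m (b=L-a=4):
  θ_2 = (M₀x²/(2L)+C₁)/EI  [x≤a] with C₁=M₀(3b²-L²)/(6L)=-247/15 = (19·(5/2)²/(2·10)+(-247/15))/100000 = -2527/24000000 rad
Load 3 — applied couple M₀=13 kN·m at a=10/3 m (b=L-a=20/3):
  θ_3 = (M₀x²/(2L)+C₁)/EI  [x≤a] with C₁=M₀(3b²-L²)/(6L)=65/9 = (13·(5/2)²/(2·10)+(65/9))/100000 = 13/115200 rad
Superposition: θ = Σ θ_i = -163699/288000000 rad ≈ -0.000568 rad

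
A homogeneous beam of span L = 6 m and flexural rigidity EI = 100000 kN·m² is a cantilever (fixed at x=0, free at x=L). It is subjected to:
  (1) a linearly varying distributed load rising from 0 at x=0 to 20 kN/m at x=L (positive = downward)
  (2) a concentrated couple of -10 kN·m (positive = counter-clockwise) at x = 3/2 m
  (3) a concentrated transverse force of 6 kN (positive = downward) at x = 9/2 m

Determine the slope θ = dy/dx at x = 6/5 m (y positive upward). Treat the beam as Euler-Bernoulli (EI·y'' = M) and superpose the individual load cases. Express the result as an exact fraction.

Load 1 — triangular load w₀=20 kN/m (0→w₀ over full span):
  θ_1 = (w₀Lx²/4-w₀L²x/3-w₀x⁴/(24L))/EI = (20·6·(6/5)²/4-20·6²·(6/5)/3-20·(6/5)⁴/(24·6))/100000 = -7659/3125000 rad
Load 2 — applied couple M₀=-10 kN·m at a=3/2 m (b=L-a=9/2):
  θ_2 = M₀x/EI  [x≤a] = (-10)·(6/5)/100000 = -3/25000 rad
Load 3 — point force P=6 kN at a=9/2 m (b=L-a=3/2):
  θ_3 = -Px(2a-x)/(2EI)  [x≤a] = -6·(6/5)·(2·(9/2)-(6/5))/(2·100000) = -351/1250000 rad
Superposition: θ = Σ θ_i = -17823/6250000 rad ≈ -0.002852 rad

θ(6/5) = -17823/6250000 rad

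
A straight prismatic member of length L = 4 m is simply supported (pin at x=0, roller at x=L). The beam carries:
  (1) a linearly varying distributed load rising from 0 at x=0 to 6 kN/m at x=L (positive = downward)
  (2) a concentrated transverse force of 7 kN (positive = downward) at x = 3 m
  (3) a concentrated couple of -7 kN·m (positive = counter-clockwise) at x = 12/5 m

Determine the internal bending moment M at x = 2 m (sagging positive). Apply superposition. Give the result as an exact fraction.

Load 1 — triangular load w₀=6 kN/m (0→w₀ over full span):
  M_1 = w₀Lx/6 - w₀x³/(6L) = 6·4·2/6 - 6·2³/(6·4) = 6 kN·m
Load 2 — point force P=7 kN at a=3 m (b=L-a=1):
  M_2 = Pbx/L  [x≤a] = 7·1·2/4 = 7/2 kN·m
Load 3 — applied couple M₀=-7 kN·m at a=12/5 m (b=L-a=8/5):
  M_3 = M₀x/L  [x≤a] = (-7)·2/4 = -7/2 kN·m
Superposition: M = Σ M_i = 6 kN·m ≈ 6.000000 kN·m

M(2) = 6 kN·m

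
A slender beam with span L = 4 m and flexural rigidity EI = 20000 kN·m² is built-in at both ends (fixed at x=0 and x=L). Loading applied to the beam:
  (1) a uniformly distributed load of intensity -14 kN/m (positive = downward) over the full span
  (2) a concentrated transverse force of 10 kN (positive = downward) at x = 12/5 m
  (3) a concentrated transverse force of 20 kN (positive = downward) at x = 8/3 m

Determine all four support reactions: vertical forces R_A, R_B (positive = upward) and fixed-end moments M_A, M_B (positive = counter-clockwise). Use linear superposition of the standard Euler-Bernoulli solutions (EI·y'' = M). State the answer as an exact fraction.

R_A = -13024/675 kN, M_A = -6008/675 kN·m, R_B = -4526/675 kN, M_B = 712/675 kN·m

Load 1 — uniform load w=-14 kN/m over full span:
  R_A = wL/2 = (-14)·4/2 = -28 kN
  M_A = wL²/12 = (-14)·4²/12 = -56/3 kN·m
  R_B = wL/2 = (-14)·4/2 = -28 kN
  M_B = -wL²/12 = -(-14)·4²/12 = 56/3 kN·m
Load 2 — point force P=10 kN at a=12/5 m (b=L-a=8/5):
  R_A = Pb²(3a+b)/L³ = 10·(8/5)²·(3·(12/5)+(8/5))/4³ = 88/25 kN
  M_A = Pab²/L² = 10·(12/5)·(8/5)²/4² = 96/25 kN·m
  R_B = Pa²(a+3b)/L³ = 10·(12/5)²·((12/5)+3·(8/5))/4³ = 162/25 kN
  M_B = -Pa²b/L² = -10·(12/5)²·(8/5)/4² = -144/25 kN·m
Load 3 — point force P=20 kN at a=8/3 m (b=L-a=4/3):
  R_A = Pb²(3a+b)/L³ = 20·(4/3)²·(3·(8/3)+(4/3))/4³ = 140/27 kN
  M_A = Pab²/L² = 20·(8/3)·(4/3)²/4² = 160/27 kN·m
  R_B = Pa²(a+3b)/L³ = 20·(8/3)²·((8/3)+3·(4/3))/4³ = 400/27 kN
  M_B = -Pa²b/L² = -20·(8/3)²·(4/3)/4² = -320/27 kN·m
Superposition: R_A = -13024/675 kN, M_A = -6008/675 kN·m, R_B = -4526/675 kN, M_B = 712/675 kN·m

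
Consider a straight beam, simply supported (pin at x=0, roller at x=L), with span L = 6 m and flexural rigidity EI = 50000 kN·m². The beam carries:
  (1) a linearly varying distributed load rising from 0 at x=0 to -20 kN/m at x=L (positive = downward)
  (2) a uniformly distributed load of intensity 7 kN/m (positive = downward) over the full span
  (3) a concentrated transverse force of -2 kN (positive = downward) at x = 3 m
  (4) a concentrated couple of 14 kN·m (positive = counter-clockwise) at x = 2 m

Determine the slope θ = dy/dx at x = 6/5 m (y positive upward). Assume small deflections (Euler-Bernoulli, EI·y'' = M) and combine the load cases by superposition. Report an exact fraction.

Load 1 — triangular load w₀=-20 kN/m (0→w₀ over full span):
  θ_1 = -w₀(7L⁴-30L²x²+15x⁴)/(360LEI) = -(-20)·(7·6⁴-30·6²·(6/5)²+15·(6/5)⁴)/(360·6·50000) = 546/390625 rad
Load 2 — uniform load w=7 kN/m over full span:
  θ_2 = -w(L³-6Lx²+4x³)/(24EI) = -7·(6³-6·6·(6/5)²+4·(6/5)³)/(24·50000) = -6237/6250000 rad
Load 3 — point force P=-2 kN at a=3 m (b=L-a=3):
  θ_3 = -Pb(L²-b²-3x²)/(6LEI)  [x≤a] = -(-2)·3·(6²-3²-3·(6/5)²)/(6·6·50000) = 189/2500000 rad
Load 4 — applied couple M₀=14 kN·m at a=2 m (b=L-a=4):
  θ_4 = (M₀x²/(2L)+C₁)/EI  [x≤a] with C₁=M₀(3b²-L²)/(6L)=14/3 = (14·(6/5)²/(2·6)+(14/3))/50000 = 119/937500 rad
Superposition: θ = Σ θ_i = 22589/37500000 rad ≈ 0.000602 rad

θ(6/5) = 22589/37500000 rad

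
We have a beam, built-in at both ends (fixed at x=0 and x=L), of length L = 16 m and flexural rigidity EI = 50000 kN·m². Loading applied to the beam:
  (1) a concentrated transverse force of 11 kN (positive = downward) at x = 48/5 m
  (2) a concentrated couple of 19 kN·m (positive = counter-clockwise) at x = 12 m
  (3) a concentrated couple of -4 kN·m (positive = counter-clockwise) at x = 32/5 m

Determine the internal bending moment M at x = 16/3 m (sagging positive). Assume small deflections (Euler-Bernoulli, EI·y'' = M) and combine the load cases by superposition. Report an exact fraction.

Load 1 — point force P=11 kN at a=48/5 m (b=L-a=32/5):
  M_1 = Pb²(3a+b)x/L³ - Pab²/L²  [x≤a] = 11·(32/5)²·(3·(48/5)+(32/5))·(16/3)/16³ - 11·(48/5)·(32/5)²/16² = 1408/375 kN·m
Load 2 — applied couple M₀=19 kN·m at a=12 m (b=L-a=4):
  M_2 = R_Ax - M_A  [x≤a] with R_A=171/128, M_A=95/16 = (171/128)·(16/3) - (95/16) = 19/16 kN·m
Load 3 — applied couple M₀=-4 kN·m at a=32/5 m (b=L-a=48/5):
  M_3 = R_Ax - M_A  [x≤a] with R_A=-9/25, M_A=-12/25 = (-9/25)·(16/3) - (-12/25) = -36/25 kN·m
Superposition: M = Σ M_i = 21013/6000 kN·m ≈ 3.502167 kN·m

M(16/3) = 21013/6000 kN·m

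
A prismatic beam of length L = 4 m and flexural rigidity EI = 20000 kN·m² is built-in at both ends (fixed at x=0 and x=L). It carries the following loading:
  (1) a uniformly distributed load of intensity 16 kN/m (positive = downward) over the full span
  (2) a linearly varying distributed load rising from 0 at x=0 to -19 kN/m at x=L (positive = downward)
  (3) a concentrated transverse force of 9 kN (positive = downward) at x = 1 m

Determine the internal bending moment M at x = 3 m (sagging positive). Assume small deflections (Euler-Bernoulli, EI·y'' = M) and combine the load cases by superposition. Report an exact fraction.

Load 1 — uniform load w=16 kN/m over full span:
  M_1 = wLx/2 - wL²/12 - wx²/2 = 16·4·3/2 - 16·4²/12 - 16·3²/2 = 8/3 kN·m
Load 2 — triangular load w₀=-19 kN/m (0→w₀ over full span):
  M_2 = 3w₀Lx/20 - w₀L²/30 - w₀x³/(6L) = 3·(-19)·4·3/20 - (-19)·4²/30 - (-19)·3³/(6·4) = -323/120 kN·m
Load 3 — point force P=9 kN at a=1 m (b=L-a=3):
  M_3 = Pa²(a+3b)(L-x)/L³ - Pa²b/L²  [x>a] = 9·1²·(1+3·3)·(4-3)/4³ - 9·1²·3/4² = -9/32 kN·m
Superposition: M = Σ M_i = -49/160 kN·m ≈ -0.306250 kN·m

M(3) = -49/160 kN·m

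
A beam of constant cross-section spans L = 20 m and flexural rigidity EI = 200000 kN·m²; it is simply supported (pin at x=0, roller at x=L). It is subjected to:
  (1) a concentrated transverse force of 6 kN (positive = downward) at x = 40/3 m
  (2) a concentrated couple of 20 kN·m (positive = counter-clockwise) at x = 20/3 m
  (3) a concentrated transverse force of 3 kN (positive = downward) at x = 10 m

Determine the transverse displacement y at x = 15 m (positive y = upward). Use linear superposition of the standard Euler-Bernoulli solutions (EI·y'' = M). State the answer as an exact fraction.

y(15) = -691/172800 m

Load 1 — point force P=6 kN at a=40/3 m (b=L-a=20/3):
  y_1 = -Pa(L-x)(2Lx-a²-x²)/(6LEI)  [x>a] = -6·(40/3)·(20-15)·(2·20·15-(40/3)²-15²)/(6·20·200000) = -71/21600 m
Load 2 — applied couple M₀=20 kN·m at a=20/3 m (b=L-a=40/3):
  y_2 = (M₀x³/(6L)-M₀(x-a)²/2+C₁x)/EI  [x>a] with C₁=M₀(3b²-L²)/(6L)=200/9 = (20·15³/(6·20)-20·(15-(20/3))²/2+(200/9)·15)/200000 = 29/28800 m
Load 3 — point force P=3 kN at a=10 m (b=L-a=10):
  y_3 = -Pa(L-x)(2Lx-a²-x²)/(6LEI)  [x>a] = -3·10·(20-15)·(2·20·15-10²-15²)/(6·20·200000) = -11/6400 m
Superposition: y = Σ y_i = -691/172800 m ≈ -0.003999 m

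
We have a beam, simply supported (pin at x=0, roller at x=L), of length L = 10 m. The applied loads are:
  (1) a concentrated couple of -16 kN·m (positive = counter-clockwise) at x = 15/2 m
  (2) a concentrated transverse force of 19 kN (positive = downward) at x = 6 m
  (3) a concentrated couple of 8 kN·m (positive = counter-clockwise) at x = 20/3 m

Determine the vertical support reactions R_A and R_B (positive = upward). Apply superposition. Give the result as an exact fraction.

Load 1 — applied couple M₀=-16 kN·m at a=15/2 m (b=L-a=5/2):
  R_A = M₀/L = (-16)/10 = -8/5 kN
  R_B = -M₀/L = -(-16)/10 = 8/5 kN
Load 2 — point force P=19 kN at a=6 m (b=L-a=4):
  R_A = Pb/L = 19·4/10 = 38/5 kN
  R_B = Pa/L = 19·6/10 = 57/5 kN
Load 3 — applied couple M₀=8 kN·m at a=20/3 m (b=L-a=10/3):
  R_A = M₀/L = 8/10 = 4/5 kN
  R_B = -M₀/L = -8/10 = -4/5 kN
Superposition: R_A = 34/5 kN, R_B = 61/5 kN

R_A = 34/5 kN, R_B = 61/5 kN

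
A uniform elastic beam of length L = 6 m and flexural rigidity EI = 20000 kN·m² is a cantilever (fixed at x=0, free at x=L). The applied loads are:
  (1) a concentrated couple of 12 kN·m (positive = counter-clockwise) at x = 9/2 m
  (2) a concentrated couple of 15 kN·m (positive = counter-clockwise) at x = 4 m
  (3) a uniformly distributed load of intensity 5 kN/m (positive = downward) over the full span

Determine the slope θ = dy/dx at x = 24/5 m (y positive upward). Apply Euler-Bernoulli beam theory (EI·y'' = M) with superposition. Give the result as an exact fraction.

Load 1 — applied couple M₀=12 kN·m at a=9/2 m (b=L-a=3/2):
  θ_1 = M₀a/EI  [x>a] = 12·(9/2)/20000 = 27/10000 rad
Load 2 — applied couple M₀=15 kN·m at a=4 m (b=L-a=2):
  θ_2 = M₀a/EI  [x>a] = 15·4/20000 = 3/1000 rad
Load 3 — uniform load w=5 kN/m over full span:
  θ_3 = -wx(x²-3Lx+3L²)/(6EI) = -5·(24/5)·((24/5)²-3·6·(24/5)+3·6²)/(6·20000) = -279/31250 rad
Superposition: θ = Σ θ_i = -807/250000 rad ≈ -0.003228 rad

θ(24/5) = -807/250000 rad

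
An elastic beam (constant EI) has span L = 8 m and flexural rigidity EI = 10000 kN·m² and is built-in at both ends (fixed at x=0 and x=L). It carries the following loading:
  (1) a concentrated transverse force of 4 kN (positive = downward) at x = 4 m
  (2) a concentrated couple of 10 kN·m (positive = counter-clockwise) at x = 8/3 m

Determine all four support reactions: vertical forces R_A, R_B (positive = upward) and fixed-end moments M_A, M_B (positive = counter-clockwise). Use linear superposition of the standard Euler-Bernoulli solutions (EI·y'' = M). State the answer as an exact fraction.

R_A = 11/3 kN, M_A = 4 kN·m, R_B = 1/3 kN, M_B = -2/3 kN·m

Load 1 — point force P=4 kN at a=4 m (b=L-a=4):
  R_A = Pb²(3a+b)/L³ = 4·4²·(3·4+4)/8³ = 2 kN
  M_A = Pab²/L² = 4·4·4²/8² = 4 kN·m
  R_B = Pa²(a+3b)/L³ = 4·4²·(4+3·4)/8³ = 2 kN
  M_B = -Pa²b/L² = -4·4²·4/8² = -4 kN·m
Load 2 — applied couple M₀=10 kN·m at a=8/3 m (b=L-a=16/3):
  R_A = 6M₀ab/L³ = 6·10·(8/3)·(16/3)/8³ = 5/3 kN
  M_A = M₀b(2a-b)/L² = 10·(16/3)·(2·(8/3)-(16/3))/8² = 0 kN·m
  R_B = -6M₀ab/L³ = -6·10·(8/3)·(16/3)/8³ = -5/3 kN
  M_B = M₀a(2b-a)/L² = 10·(8/3)·(2·(16/3)-(8/3))/8² = 10/3 kN·m
Superposition: R_A = 11/3 kN, M_A = 4 kN·m, R_B = 1/3 kN, M_B = -2/3 kN·m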